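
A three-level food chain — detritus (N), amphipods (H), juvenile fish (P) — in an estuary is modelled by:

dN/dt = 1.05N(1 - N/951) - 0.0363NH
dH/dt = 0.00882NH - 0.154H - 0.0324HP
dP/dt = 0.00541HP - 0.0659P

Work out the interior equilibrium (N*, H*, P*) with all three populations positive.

N* ≈ 551, H* ≈ 12.2, P* ≈ 145

From dP/dt = 0: 0.00541H* = 0.0659, so H* = 12.2.
From dN/dt = 0: 1.05(1 - N*/951) = 0.0363·12.2, giving N* = 951·(1 - 0.421) = 551.
From dH/dt = 0: 0.00882·551 - 0.154 = 0.0324P*, so P* = 4.7/0.0324 = 145.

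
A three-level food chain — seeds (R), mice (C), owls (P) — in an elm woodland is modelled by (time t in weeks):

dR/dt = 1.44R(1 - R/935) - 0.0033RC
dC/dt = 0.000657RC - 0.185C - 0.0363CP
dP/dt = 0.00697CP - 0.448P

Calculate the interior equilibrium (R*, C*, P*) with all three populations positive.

R* ≈ 797, C* ≈ 64.3, P* ≈ 9.33

From dP/dt = 0: 0.00697C* = 0.448, so C* = 64.3.
From dR/dt = 0: 1.44(1 - R*/935) = 0.0033·64.3, giving R* = 935·(1 - 0.147) = 797.
From dC/dt = 0: 0.000657·797 - 0.185 = 0.0363P*, so P* = 0.339/0.0363 = 9.33.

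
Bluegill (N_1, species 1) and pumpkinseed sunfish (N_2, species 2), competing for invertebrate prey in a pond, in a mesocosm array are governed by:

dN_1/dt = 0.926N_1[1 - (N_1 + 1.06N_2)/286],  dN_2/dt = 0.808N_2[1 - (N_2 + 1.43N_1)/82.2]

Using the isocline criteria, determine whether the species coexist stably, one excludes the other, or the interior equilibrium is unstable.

Compare the nullcline intercepts: K1/α12 = 286/1.06 = 270 > K2 = 82.2; K2/α21 = 82.2/1.43 = 57.5 < K1 = 286.
Since the inequalities point opposite ways, species 1 can invade but species 2 cannot.

species 1 excludes species 2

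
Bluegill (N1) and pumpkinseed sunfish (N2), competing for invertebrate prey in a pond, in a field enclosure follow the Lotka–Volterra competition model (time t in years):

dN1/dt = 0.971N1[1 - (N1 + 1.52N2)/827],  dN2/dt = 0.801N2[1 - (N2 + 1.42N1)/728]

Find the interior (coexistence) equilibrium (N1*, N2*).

Setting both brackets to zero gives the nullclines N1 + 1.52N2 = 827 and 1.42N1 + N2 = 728.
Substituting N2 = 728 - 1.42N1 into the first: N1(1 - 1.52·1.42) = 827 - 1.52·728.
So N1* = -280/-1.16 = 241, and then N2* = 728 - 1.42·241 = 385.

N1* ≈ 241, N2* ≈ 385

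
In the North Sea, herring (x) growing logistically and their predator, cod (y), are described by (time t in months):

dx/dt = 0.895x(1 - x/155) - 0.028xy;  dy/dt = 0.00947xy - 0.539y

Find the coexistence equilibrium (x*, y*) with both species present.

x* ≈ 56.9, y* ≈ 20.2

From dy/dt = 0 with y > 0: 0.00947x* = 0.539, so x* = 56.9.
Substitute into dx/dt = 0: 0.895(1 - 56.9/155) = 0.028y*.
The bracket is 0.633, giving y* = 0.566/0.028 = 20.2.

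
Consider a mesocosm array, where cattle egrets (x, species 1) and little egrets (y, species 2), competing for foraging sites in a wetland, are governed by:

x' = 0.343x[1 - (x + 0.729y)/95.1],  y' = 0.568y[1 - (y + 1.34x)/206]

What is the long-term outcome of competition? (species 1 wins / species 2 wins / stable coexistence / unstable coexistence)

species 2 excludes species 1

Compare the nullcline intercepts: K1/α12 = 95.1/0.729 = 130 < K2 = 206; K2/α21 = 206/1.34 = 154 > K1 = 95.1.
Since the inequalities point opposite ways, species 2 can invade but species 1 cannot.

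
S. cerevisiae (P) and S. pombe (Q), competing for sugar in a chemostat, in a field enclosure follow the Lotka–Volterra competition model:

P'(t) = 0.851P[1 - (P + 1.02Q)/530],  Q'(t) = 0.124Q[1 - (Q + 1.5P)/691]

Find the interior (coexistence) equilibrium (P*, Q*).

Setting both brackets to zero gives the nullclines P + 1.02Q = 530 and 1.5P + Q = 691.
Substituting Q = 691 - 1.5P into the first: P(1 - 1.02·1.5) = 530 - 1.02·691.
So P* = -175/-0.53 = 330, and then Q* = 691 - 1.5·330 = 196.

P* ≈ 330, Q* ≈ 196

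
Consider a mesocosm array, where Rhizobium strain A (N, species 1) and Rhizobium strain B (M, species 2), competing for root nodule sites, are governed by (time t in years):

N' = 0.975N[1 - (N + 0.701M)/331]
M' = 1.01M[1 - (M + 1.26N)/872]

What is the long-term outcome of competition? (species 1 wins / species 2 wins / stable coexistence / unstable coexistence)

Compare the nullcline intercepts: K1/α12 = 331/0.701 = 472 < K2 = 872; K2/α21 = 872/1.26 = 692 > K1 = 331.
Since the inequalities point opposite ways, species 2 can invade but species 1 cannot.

species 2 excludes species 1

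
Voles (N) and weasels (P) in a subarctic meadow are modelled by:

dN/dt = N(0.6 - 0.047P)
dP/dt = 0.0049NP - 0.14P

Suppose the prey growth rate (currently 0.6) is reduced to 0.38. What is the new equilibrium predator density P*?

At the interior fixed point, setting dN/dt = 0 with N > 0 fixes P* = (prey growth rate)/(NP coefficient) — independent of the other coefficients.
With the change, P* = 0.38/0.047 = 8.09; it falls from 12.8.

P* ≈ 8.09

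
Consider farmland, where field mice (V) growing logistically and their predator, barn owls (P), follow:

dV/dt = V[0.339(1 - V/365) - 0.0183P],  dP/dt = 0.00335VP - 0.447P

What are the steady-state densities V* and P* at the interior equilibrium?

From dP/dt = 0 with P > 0: 0.00335V* = 0.447, so V* = 133.
Substitute into dV/dt = 0: 0.339(1 - 133/365) = 0.0183P*.
The bracket is 0.634, giving P* = 0.215/0.0183 = 11.8.

V* ≈ 133, P* ≈ 11.8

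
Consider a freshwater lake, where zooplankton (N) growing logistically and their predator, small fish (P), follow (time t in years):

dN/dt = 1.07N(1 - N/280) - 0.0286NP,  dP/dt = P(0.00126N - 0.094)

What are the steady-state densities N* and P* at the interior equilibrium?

N* ≈ 74.6, P* ≈ 27.4

From dP/dt = 0 with P > 0: 0.00126N* = 0.094, so N* = 74.6.
Substitute into dN/dt = 0: 1.07(1 - 74.6/280) = 0.0286P*.
The bracket is 0.734, giving P* = 0.785/0.0286 = 27.4.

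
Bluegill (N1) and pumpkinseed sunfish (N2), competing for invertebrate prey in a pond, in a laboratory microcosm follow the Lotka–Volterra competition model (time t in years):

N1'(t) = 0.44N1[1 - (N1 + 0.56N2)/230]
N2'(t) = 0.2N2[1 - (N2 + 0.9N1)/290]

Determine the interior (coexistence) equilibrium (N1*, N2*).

N1* ≈ 136, N2* ≈ 167

Setting both brackets to zero gives the nullclines N1 + 0.56N2 = 230 and 0.9N1 + N2 = 290.
Substituting N2 = 290 - 0.9N1 into the first: N1(1 - 0.56·0.9) = 230 - 0.56·290.
So N1* = 67.6/0.496 = 136, and then N2* = 290 - 0.9·136 = 167.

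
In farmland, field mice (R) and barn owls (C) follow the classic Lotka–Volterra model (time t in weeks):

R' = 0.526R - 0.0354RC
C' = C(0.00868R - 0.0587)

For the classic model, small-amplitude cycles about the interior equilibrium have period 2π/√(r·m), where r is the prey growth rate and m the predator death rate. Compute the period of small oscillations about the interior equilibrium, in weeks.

T ≈ 35.8 weeks

Here r = 0.526 and m = 0.0587, so r·m = 0.0309.
ω = √0.0309 = 0.176 per week, hence T = 2π/ω ≈ 35.8 weeks.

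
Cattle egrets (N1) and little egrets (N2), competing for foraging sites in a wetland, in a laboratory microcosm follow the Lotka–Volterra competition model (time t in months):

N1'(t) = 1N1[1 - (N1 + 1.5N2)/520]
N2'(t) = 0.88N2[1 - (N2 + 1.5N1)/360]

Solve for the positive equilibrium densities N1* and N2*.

Setting both brackets to zero gives the nullclines N1 + 1.5N2 = 520 and 1.5N1 + N2 = 360.
Substituting N2 = 360 - 1.5N1 into the first: N1(1 - 1.5·1.5) = 520 - 1.5·360.
So N1* = -20/-1.25 = 16, and then N2* = 360 - 1.5·16 = 336.

N1* ≈ 16, N2* ≈ 336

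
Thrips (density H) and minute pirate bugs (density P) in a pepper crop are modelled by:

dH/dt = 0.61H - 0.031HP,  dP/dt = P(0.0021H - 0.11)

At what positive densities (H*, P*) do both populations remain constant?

Set dP/dt = 0 with P > 0: 0.0021H - 0.11 = 0, so H* = 0.11/0.0021 = 52.4.
Set dH/dt = 0 with H > 0: 0.61 - 0.031P = 0, so P* = 0.61/0.031 = 19.7.

H* ≈ 52.4, P* ≈ 19.7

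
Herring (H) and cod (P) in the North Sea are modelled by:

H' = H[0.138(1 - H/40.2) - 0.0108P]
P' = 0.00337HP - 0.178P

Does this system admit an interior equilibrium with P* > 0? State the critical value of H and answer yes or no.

The predator equation gives dP/dt > 0 only when H > 0.178/0.00337 = 52.8.
Without the predator, H → K = 40.2. Since 40.2 < 52.8, the predator cannot invade.

Threshold H = 52.8; K < 52.8, so no, the predator goes extinct.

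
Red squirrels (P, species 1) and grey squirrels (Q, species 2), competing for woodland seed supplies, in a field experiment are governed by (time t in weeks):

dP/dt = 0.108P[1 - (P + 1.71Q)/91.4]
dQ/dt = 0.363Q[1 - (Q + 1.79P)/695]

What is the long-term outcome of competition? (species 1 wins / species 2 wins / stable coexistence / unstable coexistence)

species 2 excludes species 1

Compare the nullcline intercepts: K1/α12 = 91.4/1.71 = 53.5 < K2 = 695; K2/α21 = 695/1.79 = 388 > K1 = 91.4.
Since the inequalities point opposite ways, species 2 can invade but species 1 cannot.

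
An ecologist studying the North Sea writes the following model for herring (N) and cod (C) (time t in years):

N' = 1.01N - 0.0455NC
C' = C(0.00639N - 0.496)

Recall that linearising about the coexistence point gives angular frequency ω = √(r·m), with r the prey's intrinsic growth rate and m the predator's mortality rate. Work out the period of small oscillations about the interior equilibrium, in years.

T ≈ 8.88 years

Here r = 1.01 and m = 0.496, so r·m = 0.501.
ω = √0.501 = 0.708 per year, hence T = 2π/ω ≈ 8.88 years.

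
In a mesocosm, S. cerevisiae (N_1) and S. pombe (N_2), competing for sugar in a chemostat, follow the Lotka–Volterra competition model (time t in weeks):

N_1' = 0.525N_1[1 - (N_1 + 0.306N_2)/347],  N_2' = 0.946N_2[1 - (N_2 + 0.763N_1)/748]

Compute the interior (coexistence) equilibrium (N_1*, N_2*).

N_1* ≈ 154, N_2* ≈ 630

Setting both brackets to zero gives the nullclines N_1 + 0.306N_2 = 347 and 0.763N_1 + N_2 = 748.
Substituting N_2 = 748 - 0.763N_1 into the first: N_1(1 - 0.306·0.763) = 347 - 0.306·748.
So N_1* = 118/0.767 = 154, and then N_2* = 748 - 0.763·154 = 630.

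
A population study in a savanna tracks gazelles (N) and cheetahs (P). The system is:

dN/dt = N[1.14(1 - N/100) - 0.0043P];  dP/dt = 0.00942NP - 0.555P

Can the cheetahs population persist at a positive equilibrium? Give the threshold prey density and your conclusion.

The predator equation gives dP/dt > 0 only when N > 0.555/0.00942 = 58.9.
Without the predator, N → K = 100. Since 100 > 58.9, the predator can invade and persist.

Threshold N = 58.9; K > 58.9, so yes, the predator persists.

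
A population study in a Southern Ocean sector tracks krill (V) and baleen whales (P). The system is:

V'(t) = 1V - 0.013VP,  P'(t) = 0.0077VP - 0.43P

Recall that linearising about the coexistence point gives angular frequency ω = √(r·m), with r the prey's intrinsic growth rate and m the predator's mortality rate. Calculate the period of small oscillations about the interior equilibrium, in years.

T ≈ 9.58 years

Here r = 1 and m = 0.43, so r·m = 0.43.
ω = √0.43 = 0.656 per year, hence T = 2π/ω ≈ 9.58 years.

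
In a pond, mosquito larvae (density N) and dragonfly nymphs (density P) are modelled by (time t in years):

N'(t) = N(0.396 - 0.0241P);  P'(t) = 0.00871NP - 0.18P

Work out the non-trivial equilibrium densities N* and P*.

Set dP/dt = 0 with P > 0: 0.00871N - 0.18 = 0, so N* = 0.18/0.00871 = 20.7.
Set dN/dt = 0 with N > 0: 0.396 - 0.0241P = 0, so P* = 0.396/0.0241 = 16.4.

N* ≈ 20.7, P* ≈ 16.4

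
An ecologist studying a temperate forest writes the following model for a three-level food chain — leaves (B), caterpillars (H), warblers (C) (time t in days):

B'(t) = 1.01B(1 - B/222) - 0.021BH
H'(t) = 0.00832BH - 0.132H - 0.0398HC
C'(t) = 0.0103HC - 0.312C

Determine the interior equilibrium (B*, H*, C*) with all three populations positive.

From dC/dt = 0: 0.0103H* = 0.312, so H* = 30.3.
From dB/dt = 0: 1.01(1 - B*/222) = 0.021·30.3, giving B* = 222·(1 - 0.63) = 82.2.
From dH/dt = 0: 0.00832·82.2 - 0.132 = 0.0398C*, so C* = 0.552/0.0398 = 13.9.

B* ≈ 82.2, H* ≈ 30.3, C* ≈ 13.9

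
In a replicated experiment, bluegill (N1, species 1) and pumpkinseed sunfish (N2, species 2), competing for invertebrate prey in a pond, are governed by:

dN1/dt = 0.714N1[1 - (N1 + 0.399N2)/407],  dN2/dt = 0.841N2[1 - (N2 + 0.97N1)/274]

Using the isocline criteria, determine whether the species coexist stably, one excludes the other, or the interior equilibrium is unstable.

Compare the nullcline intercepts: K1/α12 = 407/0.399 = 1020 > K2 = 274; K2/α21 = 274/0.97 = 282 < K1 = 407.
Since the inequalities point opposite ways, species 1 can invade but species 2 cannot.

species 1 excludes species 2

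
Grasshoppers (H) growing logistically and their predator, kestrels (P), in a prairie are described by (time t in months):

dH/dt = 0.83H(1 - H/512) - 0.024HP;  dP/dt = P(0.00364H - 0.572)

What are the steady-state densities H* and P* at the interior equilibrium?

From dP/dt = 0 with P > 0: 0.00364H* = 0.572, so H* = 157.
Substitute into dH/dt = 0: 0.83(1 - 157/512) = 0.024P*.
The bracket is 0.693, giving P* = 0.575/0.024 = 24.

H* ≈ 157, P* ≈ 24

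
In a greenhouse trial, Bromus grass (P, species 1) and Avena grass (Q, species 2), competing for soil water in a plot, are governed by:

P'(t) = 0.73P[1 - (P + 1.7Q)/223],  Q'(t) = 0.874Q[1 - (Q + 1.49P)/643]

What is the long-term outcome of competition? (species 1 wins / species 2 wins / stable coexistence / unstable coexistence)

Compare the nullcline intercepts: K1/α12 = 223/1.7 = 131 < K2 = 643; K2/α21 = 643/1.49 = 432 > K1 = 223.
Since the inequalities point opposite ways, species 2 can invade but species 1 cannot.

species 2 excludes species 1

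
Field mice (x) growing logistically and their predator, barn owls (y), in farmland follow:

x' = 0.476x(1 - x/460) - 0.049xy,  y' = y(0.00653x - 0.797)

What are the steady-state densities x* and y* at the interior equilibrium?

x* ≈ 122, y* ≈ 7.14

From dy/dt = 0 with y > 0: 0.00653x* = 0.797, so x* = 122.
Substitute into dx/dt = 0: 0.476(1 - 122/460) = 0.049y*.
The bracket is 0.735, giving y* = 0.35/0.049 = 7.14.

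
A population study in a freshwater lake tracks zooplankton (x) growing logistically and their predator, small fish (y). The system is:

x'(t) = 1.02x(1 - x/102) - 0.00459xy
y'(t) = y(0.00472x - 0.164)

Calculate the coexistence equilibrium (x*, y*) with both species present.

From dy/dt = 0 with y > 0: 0.00472x* = 0.164, so x* = 34.7.
Substitute into dx/dt = 0: 1.02(1 - 34.7/102) = 0.00459y*.
The bracket is 0.659, giving y* = 0.673/0.00459 = 147.

x* ≈ 34.7, y* ≈ 147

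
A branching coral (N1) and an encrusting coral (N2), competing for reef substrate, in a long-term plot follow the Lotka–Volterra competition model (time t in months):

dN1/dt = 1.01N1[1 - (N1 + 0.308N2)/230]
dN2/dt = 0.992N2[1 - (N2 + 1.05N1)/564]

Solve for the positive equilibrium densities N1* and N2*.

Setting both brackets to zero gives the nullclines N1 + 0.308N2 = 230 and 1.05N1 + N2 = 564.
Substituting N2 = 564 - 1.05N1 into the first: N1(1 - 0.308·1.05) = 230 - 0.308·564.
So N1* = 56.3/0.677 = 83.2, and then N2* = 564 - 1.05·83.2 = 477.

N1* ≈ 83.2, N2* ≈ 477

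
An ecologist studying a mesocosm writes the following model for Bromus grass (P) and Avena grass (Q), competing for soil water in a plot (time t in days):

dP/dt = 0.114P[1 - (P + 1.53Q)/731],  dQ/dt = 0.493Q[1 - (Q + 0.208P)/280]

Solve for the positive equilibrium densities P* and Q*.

P* ≈ 444, Q* ≈ 188

Setting both brackets to zero gives the nullclines P + 1.53Q = 731 and 0.208P + Q = 280.
Substituting Q = 280 - 0.208P into the first: P(1 - 1.53·0.208) = 731 - 1.53·280.
So P* = 303/0.682 = 444, and then Q* = 280 - 0.208·444 = 188.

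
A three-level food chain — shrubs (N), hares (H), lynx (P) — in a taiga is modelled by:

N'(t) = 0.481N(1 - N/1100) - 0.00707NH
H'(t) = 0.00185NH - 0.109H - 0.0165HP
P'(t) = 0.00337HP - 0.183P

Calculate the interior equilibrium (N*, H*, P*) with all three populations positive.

From dP/dt = 0: 0.00337H* = 0.183, so H* = 54.3.
From dN/dt = 0: 0.481(1 - N*/1100) = 0.00707·54.3, giving N* = 1100·(1 - 0.798) = 222.
From dH/dt = 0: 0.00185·222 - 0.109 = 0.0165P*, so P* = 0.302/0.0165 = 18.3.

N* ≈ 222, H* ≈ 54.3, P* ≈ 18.3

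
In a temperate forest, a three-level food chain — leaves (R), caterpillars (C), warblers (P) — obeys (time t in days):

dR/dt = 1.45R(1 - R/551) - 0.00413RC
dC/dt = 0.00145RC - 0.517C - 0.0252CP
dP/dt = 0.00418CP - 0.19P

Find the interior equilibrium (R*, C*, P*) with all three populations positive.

R* ≈ 480, C* ≈ 45.5, P* ≈ 7.08

From dP/dt = 0: 0.00418C* = 0.19, so C* = 45.5.
From dR/dt = 0: 1.45(1 - R*/551) = 0.00413·45.5, giving R* = 551·(1 - 0.129) = 480.
From dC/dt = 0: 0.00145·480 - 0.517 = 0.0252P*, so P* = 0.179/0.0252 = 7.08.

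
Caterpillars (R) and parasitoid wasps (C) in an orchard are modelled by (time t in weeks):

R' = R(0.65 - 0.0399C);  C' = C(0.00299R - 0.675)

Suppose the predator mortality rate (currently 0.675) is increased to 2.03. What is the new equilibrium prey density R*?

R* ≈ 679

At the interior fixed point, setting dC/dt = 0 with C > 0 fixes R* = (predator death rate)/(RC coefficient) — independent of the other coefficients.
With the change, R* = 2.03/0.00299 = 679; it rises from 226.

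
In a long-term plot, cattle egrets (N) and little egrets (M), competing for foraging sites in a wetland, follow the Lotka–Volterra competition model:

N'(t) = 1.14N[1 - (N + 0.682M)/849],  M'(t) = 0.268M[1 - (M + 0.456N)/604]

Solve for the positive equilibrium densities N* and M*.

N* ≈ 634, M* ≈ 315

Setting both brackets to zero gives the nullclines N + 0.682M = 849 and 0.456N + M = 604.
Substituting M = 604 - 0.456N into the first: N(1 - 0.682·0.456) = 849 - 0.682·604.
So N* = 437/0.689 = 634, and then M* = 604 - 0.456·634 = 315.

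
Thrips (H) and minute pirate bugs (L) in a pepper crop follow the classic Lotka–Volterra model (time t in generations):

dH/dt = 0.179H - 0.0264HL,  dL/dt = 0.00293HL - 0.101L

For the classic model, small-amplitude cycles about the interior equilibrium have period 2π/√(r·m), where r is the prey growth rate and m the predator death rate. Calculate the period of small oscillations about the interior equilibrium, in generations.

Here r = 0.179 and m = 0.101, so r·m = 0.0181.
ω = √0.0181 = 0.134 per generation, hence T = 2π/ω ≈ 46.7 generations.

T ≈ 46.7 generations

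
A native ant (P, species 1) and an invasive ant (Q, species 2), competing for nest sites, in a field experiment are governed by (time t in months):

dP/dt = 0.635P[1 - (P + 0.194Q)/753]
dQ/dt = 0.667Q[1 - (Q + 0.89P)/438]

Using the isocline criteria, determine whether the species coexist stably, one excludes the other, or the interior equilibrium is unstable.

species 1 excludes species 2

Compare the nullcline intercepts: K1/α12 = 753/0.194 = 3880 > K2 = 438; K2/α21 = 438/0.89 = 492 < K1 = 753.
Since the inequalities point opposite ways, species 1 can invade but species 2 cannot.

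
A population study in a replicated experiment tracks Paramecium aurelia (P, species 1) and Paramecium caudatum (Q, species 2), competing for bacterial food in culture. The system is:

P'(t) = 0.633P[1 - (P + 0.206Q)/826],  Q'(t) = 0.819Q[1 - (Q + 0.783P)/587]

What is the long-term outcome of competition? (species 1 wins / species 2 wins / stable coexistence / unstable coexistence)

species 1 excludes species 2

Compare the nullcline intercepts: K1/α12 = 826/0.206 = 4010 > K2 = 587; K2/α21 = 587/0.783 = 750 < K1 = 826.
Since the inequalities point opposite ways, species 1 can invade but species 2 cannot.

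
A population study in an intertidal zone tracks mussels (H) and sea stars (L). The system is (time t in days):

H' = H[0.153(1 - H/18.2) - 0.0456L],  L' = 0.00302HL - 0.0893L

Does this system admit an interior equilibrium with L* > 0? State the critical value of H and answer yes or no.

Threshold H = 29.6; K < 29.6, so no, the predator goes extinct.

The predator equation gives dL/dt > 0 only when H > 0.0893/0.00302 = 29.6.
Without the predator, H → K = 18.2. Since 18.2 < 29.6, the predator cannot invade.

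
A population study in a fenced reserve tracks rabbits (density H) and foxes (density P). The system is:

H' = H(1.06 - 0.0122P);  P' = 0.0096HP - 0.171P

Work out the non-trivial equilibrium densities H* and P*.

H* ≈ 17.8, P* ≈ 86.9

Set dP/dt = 0 with P > 0: 0.0096H - 0.171 = 0, so H* = 0.171/0.0096 = 17.8.
Set dH/dt = 0 with H > 0: 1.06 - 0.0122P = 0, so P* = 1.06/0.0122 = 86.9.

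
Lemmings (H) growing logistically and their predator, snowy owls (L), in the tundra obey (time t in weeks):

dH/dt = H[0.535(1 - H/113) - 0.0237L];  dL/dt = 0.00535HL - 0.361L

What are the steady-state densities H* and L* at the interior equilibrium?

H* ≈ 67.5, L* ≈ 9.09

From dL/dt = 0 with L > 0: 0.00535H* = 0.361, so H* = 67.5.
Substitute into dH/dt = 0: 0.535(1 - 67.5/113) = 0.0237L*.
The bracket is 0.403, giving L* = 0.216/0.0237 = 9.09.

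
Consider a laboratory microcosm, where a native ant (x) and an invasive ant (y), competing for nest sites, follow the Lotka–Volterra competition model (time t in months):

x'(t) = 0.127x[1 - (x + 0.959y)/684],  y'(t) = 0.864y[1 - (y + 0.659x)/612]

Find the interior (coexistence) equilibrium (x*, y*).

x* ≈ 264, y* ≈ 438

Setting both brackets to zero gives the nullclines x + 0.959y = 684 and 0.659x + y = 612.
Substituting y = 612 - 0.659x into the first: x(1 - 0.959·0.659) = 684 - 0.959·612.
So x* = 97.1/0.368 = 264, and then y* = 612 - 0.659·264 = 438.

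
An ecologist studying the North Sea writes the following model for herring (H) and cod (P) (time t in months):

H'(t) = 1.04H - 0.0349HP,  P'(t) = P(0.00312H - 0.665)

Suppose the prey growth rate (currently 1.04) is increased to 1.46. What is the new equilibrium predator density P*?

P* ≈ 41.8

At the interior fixed point, setting dH/dt = 0 with H > 0 fixes P* = (prey growth rate)/(HP coefficient) — independent of the other coefficients.
With the change, P* = 1.46/0.0349 = 41.8; it rises from 29.8.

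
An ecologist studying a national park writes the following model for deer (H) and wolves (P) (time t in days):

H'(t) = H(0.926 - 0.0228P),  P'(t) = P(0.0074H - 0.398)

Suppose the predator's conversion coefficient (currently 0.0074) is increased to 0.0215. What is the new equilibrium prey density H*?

At the interior fixed point, setting dP/dt = 0 with P > 0 fixes H* = (predator death rate)/(HP coefficient) — independent of the other coefficients.
With the change, H* = 0.398/0.0215 = 18.5; it falls from 53.8.

H* ≈ 18.5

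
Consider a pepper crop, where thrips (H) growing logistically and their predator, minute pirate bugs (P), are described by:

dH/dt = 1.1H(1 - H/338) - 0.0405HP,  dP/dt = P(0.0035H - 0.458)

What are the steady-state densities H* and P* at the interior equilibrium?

From dP/dt = 0 with P > 0: 0.0035H* = 0.458, so H* = 131.
Substitute into dH/dt = 0: 1.1(1 - 131/338) = 0.0405P*.
The bracket is 0.613, giving P* = 0.674/0.0405 = 16.6.

H* ≈ 131, P* ≈ 16.6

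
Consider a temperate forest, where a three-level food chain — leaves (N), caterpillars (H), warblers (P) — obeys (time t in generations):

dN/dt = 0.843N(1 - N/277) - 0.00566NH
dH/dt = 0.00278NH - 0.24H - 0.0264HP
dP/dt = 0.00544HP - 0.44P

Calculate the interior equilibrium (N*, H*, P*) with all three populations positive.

N* ≈ 127, H* ≈ 80.9, P* ≈ 4.24

From dP/dt = 0: 0.00544H* = 0.44, so H* = 80.9.
From dN/dt = 0: 0.843(1 - N*/277) = 0.00566·80.9, giving N* = 277·(1 - 0.543) = 127.
From dH/dt = 0: 0.00278·127 - 0.24 = 0.0264P*, so P* = 0.112/0.0264 = 4.24.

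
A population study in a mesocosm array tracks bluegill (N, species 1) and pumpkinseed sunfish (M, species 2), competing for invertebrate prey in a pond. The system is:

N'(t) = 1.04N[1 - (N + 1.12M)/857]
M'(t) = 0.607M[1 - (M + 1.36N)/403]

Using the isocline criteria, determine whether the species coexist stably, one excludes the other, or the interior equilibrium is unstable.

species 1 excludes species 2

Compare the nullcline intercepts: K1/α12 = 857/1.12 = 765 > K2 = 403; K2/α21 = 403/1.36 = 296 < K1 = 857.
Since the inequalities point opposite ways, species 1 can invade but species 2 cannot.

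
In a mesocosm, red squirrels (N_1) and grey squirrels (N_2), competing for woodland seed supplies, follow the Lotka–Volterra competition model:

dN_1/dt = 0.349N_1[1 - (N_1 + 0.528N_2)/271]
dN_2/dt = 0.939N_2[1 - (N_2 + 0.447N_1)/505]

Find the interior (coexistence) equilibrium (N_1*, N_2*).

Setting both brackets to zero gives the nullclines N_1 + 0.528N_2 = 271 and 0.447N_1 + N_2 = 505.
Substituting N_2 = 505 - 0.447N_1 into the first: N_1(1 - 0.528·0.447) = 271 - 0.528·505.
So N_1* = 4.36/0.764 = 5.71, and then N_2* = 505 - 0.447·5.71 = 502.

N_1* ≈ 5.71, N_2* ≈ 502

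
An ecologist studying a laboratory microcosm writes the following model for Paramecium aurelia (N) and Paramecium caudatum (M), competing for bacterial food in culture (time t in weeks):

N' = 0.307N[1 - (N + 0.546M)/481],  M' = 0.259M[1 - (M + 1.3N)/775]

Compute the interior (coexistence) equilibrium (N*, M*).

N* ≈ 199, M* ≈ 516

Setting both brackets to zero gives the nullclines N + 0.546M = 481 and 1.3N + M = 775.
Substituting M = 775 - 1.3N into the first: N(1 - 0.546·1.3) = 481 - 0.546·775.
So N* = 57.8/0.29 = 199, and then M* = 775 - 1.3·199 = 516.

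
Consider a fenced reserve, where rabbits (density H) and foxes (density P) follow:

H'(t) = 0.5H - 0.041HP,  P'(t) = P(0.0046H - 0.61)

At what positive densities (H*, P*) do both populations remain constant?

Set dP/dt = 0 with P > 0: 0.0046H - 0.61 = 0, so H* = 0.61/0.0046 = 133.
Set dH/dt = 0 with H > 0: 0.5 - 0.041P = 0, so P* = 0.5/0.041 = 12.2.

H* ≈ 133, P* ≈ 12.2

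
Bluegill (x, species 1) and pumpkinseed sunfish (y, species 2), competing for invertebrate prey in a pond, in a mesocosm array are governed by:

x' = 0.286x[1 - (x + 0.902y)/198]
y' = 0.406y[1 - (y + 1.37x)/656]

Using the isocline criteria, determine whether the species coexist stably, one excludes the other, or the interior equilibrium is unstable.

Compare the nullcline intercepts: K1/α12 = 198/0.902 = 220 < K2 = 656; K2/α21 = 656/1.37 = 479 > K1 = 198.
Since the inequalities point opposite ways, species 2 can invade but species 1 cannot.

species 2 excludes species 1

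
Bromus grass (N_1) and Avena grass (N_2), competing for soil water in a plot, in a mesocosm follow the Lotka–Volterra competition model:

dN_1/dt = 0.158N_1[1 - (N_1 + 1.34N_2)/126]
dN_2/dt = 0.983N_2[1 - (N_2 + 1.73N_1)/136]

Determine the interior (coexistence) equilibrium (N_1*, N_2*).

N_1* ≈ 42.7, N_2* ≈ 62.2

Setting both brackets to zero gives the nullclines N_1 + 1.34N_2 = 126 and 1.73N_1 + N_2 = 136.
Substituting N_2 = 136 - 1.73N_1 into the first: N_1(1 - 1.34·1.73) = 126 - 1.34·136.
So N_1* = -56.2/-1.32 = 42.7, and then N_2* = 136 - 1.73·42.7 = 62.2.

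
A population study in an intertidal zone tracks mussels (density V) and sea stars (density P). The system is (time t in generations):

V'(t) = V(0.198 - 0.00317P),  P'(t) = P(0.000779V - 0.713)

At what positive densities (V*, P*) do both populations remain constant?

V* ≈ 915, P* ≈ 62.5

Set dP/dt = 0 with P > 0: 0.000779V - 0.713 = 0, so V* = 0.713/0.000779 = 915.
Set dV/dt = 0 with V > 0: 0.198 - 0.00317P = 0, so P* = 0.198/0.00317 = 62.5.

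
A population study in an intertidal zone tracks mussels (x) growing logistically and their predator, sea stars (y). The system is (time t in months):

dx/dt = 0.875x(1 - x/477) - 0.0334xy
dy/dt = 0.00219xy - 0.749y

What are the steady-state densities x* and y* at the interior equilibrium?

x* ≈ 342, y* ≈ 7.41

From dy/dt = 0 with y > 0: 0.00219x* = 0.749, so x* = 342.
Substitute into dx/dt = 0: 0.875(1 - 342/477) = 0.0334y*.
The bracket is 0.283, giving y* = 0.248/0.0334 = 7.41.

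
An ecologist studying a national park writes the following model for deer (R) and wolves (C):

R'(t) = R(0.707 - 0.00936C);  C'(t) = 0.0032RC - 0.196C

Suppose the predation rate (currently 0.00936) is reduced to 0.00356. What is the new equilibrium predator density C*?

C* ≈ 199

At the interior fixed point, setting dR/dt = 0 with R > 0 fixes C* = (prey growth rate)/(RC coefficient) — independent of the other coefficients.
With the change, C* = 0.707/0.00356 = 199; it rises from 75.5.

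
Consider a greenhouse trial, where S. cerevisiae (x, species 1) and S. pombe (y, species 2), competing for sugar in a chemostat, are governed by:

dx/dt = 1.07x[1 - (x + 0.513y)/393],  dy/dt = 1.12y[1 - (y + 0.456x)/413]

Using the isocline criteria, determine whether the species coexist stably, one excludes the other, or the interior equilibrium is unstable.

stable coexistence

Compare the nullcline intercepts: K1/α12 = 393/0.513 = 766 > K2 = 413; K2/α21 = 413/0.456 = 906 > K1 = 393.
Since both inequalities hold, each species can invade when rare, so the interior equilibrium is stable.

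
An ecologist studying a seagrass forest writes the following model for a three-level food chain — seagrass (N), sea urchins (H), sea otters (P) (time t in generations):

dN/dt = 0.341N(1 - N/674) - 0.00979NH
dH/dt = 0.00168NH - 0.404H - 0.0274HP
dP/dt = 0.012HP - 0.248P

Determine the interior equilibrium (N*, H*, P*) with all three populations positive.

From dP/dt = 0: 0.012H* = 0.248, so H* = 20.7.
From dN/dt = 0: 0.341(1 - N*/674) = 0.00979·20.7, giving N* = 674·(1 - 0.593) = 274.
From dH/dt = 0: 0.00168·274 - 0.404 = 0.0274P*, so P* = 0.0565/0.0274 = 2.06.

N* ≈ 274, H* ≈ 20.7, P* ≈ 2.06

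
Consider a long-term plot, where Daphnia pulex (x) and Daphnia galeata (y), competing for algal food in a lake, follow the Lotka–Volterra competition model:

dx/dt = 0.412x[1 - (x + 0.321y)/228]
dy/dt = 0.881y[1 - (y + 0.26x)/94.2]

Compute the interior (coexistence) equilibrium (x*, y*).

Setting both brackets to zero gives the nullclines x + 0.321y = 228 and 0.26x + y = 94.2.
Substituting y = 94.2 - 0.26x into the first: x(1 - 0.321·0.26) = 228 - 0.321·94.2.
So x* = 198/0.917 = 216, and then y* = 94.2 - 0.26·216 = 38.1.

x* ≈ 216, y* ≈ 38.1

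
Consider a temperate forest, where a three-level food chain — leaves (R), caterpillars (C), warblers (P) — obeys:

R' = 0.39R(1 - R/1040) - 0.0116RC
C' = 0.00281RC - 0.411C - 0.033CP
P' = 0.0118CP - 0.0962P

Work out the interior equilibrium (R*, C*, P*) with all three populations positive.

R* ≈ 788, C* ≈ 8.15, P* ≈ 54.6

From dP/dt = 0: 0.0118C* = 0.0962, so C* = 8.15.
From dR/dt = 0: 0.39(1 - R*/1040) = 0.0116·8.15, giving R* = 1040·(1 - 0.242) = 788.
From dC/dt = 0: 0.00281·788 - 0.411 = 0.033P*, so P* = 1.8/0.033 = 54.6.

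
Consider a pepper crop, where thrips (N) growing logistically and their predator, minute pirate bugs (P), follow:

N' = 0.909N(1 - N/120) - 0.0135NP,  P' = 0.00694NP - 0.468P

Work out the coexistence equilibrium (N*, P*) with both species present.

From dP/dt = 0 with P > 0: 0.00694N* = 0.468, so N* = 67.4.
Substitute into dN/dt = 0: 0.909(1 - 67.4/120) = 0.0135P*.
The bracket is 0.438, giving P* = 0.398/0.0135 = 29.5.

N* ≈ 67.4, P* ≈ 29.5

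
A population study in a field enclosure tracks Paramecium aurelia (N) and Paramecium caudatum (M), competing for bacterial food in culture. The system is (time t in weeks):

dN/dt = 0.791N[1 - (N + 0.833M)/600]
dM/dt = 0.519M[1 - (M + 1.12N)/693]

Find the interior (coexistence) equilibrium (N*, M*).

Setting both brackets to zero gives the nullclines N + 0.833M = 600 and 1.12N + M = 693.
Substituting M = 693 - 1.12N into the first: N(1 - 0.833·1.12) = 600 - 0.833·693.
So N* = 22.7/0.067 = 339, and then M* = 693 - 1.12·339 = 313.

N* ≈ 339, M* ≈ 313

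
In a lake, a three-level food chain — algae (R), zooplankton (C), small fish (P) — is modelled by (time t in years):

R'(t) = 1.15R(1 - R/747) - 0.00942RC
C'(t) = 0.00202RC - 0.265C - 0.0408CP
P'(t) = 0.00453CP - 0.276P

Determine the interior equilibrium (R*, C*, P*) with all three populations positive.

R* ≈ 374, C* ≈ 60.9, P* ≈ 12

From dP/dt = 0: 0.00453C* = 0.276, so C* = 60.9.
From dR/dt = 0: 1.15(1 - R*/747) = 0.00942·60.9, giving R* = 747·(1 - 0.499) = 374.
From dC/dt = 0: 0.00202·374 - 0.265 = 0.0408P*, so P* = 0.491/0.0408 = 12.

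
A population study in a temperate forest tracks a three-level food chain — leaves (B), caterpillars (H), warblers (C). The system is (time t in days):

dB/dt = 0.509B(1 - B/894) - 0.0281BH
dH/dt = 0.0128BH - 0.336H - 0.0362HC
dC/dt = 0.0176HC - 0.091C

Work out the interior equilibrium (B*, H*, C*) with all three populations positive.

From dC/dt = 0: 0.0176H* = 0.091, so H* = 5.17.
From dB/dt = 0: 0.509(1 - B*/894) = 0.0281·5.17, giving B* = 894·(1 - 0.285) = 639.
From dH/dt = 0: 0.0128·639 - 0.336 = 0.0362C*, so C* = 7.84/0.0362 = 217.

B* ≈ 639, H* ≈ 5.17, C* ≈ 217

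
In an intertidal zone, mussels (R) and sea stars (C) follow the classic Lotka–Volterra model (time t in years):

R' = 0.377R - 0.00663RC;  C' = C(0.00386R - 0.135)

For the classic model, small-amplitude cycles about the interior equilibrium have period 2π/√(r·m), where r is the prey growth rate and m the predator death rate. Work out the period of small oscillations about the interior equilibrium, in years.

Here r = 0.377 and m = 0.135, so r·m = 0.0509.
ω = √0.0509 = 0.226 per year, hence T = 2π/ω ≈ 27.9 years.

T ≈ 27.9 years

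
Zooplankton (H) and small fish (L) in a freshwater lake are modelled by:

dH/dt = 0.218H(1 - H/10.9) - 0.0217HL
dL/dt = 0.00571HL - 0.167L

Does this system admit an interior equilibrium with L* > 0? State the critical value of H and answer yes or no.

The predator equation gives dL/dt > 0 only when H > 0.167/0.00571 = 29.2.
Without the predator, H → K = 10.9. Since 10.9 < 29.2, the predator cannot invade.

Threshold H = 29.2; K < 29.2, so no, the predator goes extinct.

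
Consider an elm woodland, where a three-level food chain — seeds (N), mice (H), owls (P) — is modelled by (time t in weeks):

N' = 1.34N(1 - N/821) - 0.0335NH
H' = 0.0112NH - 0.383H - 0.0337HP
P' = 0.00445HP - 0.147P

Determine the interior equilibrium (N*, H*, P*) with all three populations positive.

From dP/dt = 0: 0.00445H* = 0.147, so H* = 33.
From dN/dt = 0: 1.34(1 - N*/821) = 0.0335·33, giving N* = 821·(1 - 0.826) = 143.
From dH/dt = 0: 0.0112·143 - 0.383 = 0.0337P*, so P* = 1.22/0.0337 = 36.2.

N* ≈ 143, H* ≈ 33, P* ≈ 36.2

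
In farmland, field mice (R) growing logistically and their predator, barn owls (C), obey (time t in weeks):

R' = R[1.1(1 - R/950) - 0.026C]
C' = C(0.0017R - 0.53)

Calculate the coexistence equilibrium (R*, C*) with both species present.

From dC/dt = 0 with C > 0: 0.0017R* = 0.53, so R* = 312.
Substitute into dR/dt = 0: 1.1(1 - 312/950) = 0.026C*.
The bracket is 0.672, giving C* = 0.739/0.026 = 28.4.

R* ≈ 312, C* ≈ 28.4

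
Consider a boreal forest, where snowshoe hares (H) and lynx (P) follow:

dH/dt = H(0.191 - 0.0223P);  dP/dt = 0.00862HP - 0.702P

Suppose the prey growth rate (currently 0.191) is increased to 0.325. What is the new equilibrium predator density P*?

P* ≈ 14.6

At the interior fixed point, setting dH/dt = 0 with H > 0 fixes P* = (prey growth rate)/(HP coefficient) — independent of the other coefficients.
With the change, P* = 0.325/0.0223 = 14.6; it rises from 8.57.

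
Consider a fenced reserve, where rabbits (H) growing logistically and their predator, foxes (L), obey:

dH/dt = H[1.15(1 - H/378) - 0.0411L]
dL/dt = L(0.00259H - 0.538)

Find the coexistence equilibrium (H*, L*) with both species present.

From dL/dt = 0 with L > 0: 0.00259H* = 0.538, so H* = 208.
Substitute into dH/dt = 0: 1.15(1 - 208/378) = 0.0411L*.
The bracket is 0.45, giving L* = 0.518/0.0411 = 12.6.

H* ≈ 208, L* ≈ 12.6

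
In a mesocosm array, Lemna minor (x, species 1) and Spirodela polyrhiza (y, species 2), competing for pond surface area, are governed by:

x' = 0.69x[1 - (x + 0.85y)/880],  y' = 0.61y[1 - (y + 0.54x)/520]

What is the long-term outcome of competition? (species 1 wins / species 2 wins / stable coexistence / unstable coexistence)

stable coexistence

Compare the nullcline intercepts: K1/α12 = 880/0.85 = 1040 > K2 = 520; K2/α21 = 520/0.54 = 963 > K1 = 880.
Since both inequalities hold, each species can invade when rare, so the interior equilibrium is stable.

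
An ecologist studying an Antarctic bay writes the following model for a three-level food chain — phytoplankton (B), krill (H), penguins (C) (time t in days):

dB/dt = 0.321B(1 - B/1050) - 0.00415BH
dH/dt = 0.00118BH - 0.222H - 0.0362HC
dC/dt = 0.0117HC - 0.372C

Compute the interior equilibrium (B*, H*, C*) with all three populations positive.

B* ≈ 618, H* ≈ 31.8, C* ≈ 14

From dC/dt = 0: 0.0117H* = 0.372, so H* = 31.8.
From dB/dt = 0: 0.321(1 - B*/1050) = 0.00415·31.8, giving B* = 1050·(1 - 0.411) = 618.
From dH/dt = 0: 0.00118·618 - 0.222 = 0.0362C*, so C* = 0.508/0.0362 = 14.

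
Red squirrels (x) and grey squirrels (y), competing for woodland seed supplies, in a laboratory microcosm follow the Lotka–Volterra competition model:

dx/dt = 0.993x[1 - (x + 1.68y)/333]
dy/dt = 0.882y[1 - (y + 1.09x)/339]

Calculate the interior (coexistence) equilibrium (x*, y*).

Setting both brackets to zero gives the nullclines x + 1.68y = 333 and 1.09x + y = 339.
Substituting y = 339 - 1.09x into the first: x(1 - 1.68·1.09) = 333 - 1.68·339.
So x* = -237/-0.831 = 285, and then y* = 339 - 1.09·285 = 28.8.

x* ≈ 285, y* ≈ 28.8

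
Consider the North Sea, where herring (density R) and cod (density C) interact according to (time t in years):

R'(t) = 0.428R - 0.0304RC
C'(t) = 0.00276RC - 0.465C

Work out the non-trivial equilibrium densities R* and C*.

R* ≈ 168, C* ≈ 14.1

Set dC/dt = 0 with C > 0: 0.00276R - 0.465 = 0, so R* = 0.465/0.00276 = 168.
Set dR/dt = 0 with R > 0: 0.428 - 0.0304C = 0, so C* = 0.428/0.0304 = 14.1.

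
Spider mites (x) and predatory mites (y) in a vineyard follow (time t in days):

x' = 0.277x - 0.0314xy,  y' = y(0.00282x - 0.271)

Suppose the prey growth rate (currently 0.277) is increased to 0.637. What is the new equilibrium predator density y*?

y* ≈ 20.3

At the interior fixed point, setting dx/dt = 0 with x > 0 fixes y* = (prey growth rate)/(xy coefficient) — independent of the other coefficients.
With the change, y* = 0.637/0.0314 = 20.3; it rises from 8.82.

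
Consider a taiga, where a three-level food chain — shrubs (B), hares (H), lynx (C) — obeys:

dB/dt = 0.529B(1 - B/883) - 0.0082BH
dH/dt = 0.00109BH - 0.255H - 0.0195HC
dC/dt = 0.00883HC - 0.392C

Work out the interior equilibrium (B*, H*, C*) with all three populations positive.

From dC/dt = 0: 0.00883H* = 0.392, so H* = 44.4.
From dB/dt = 0: 0.529(1 - B*/883) = 0.0082·44.4, giving B* = 883·(1 - 0.688) = 275.
From dH/dt = 0: 0.00109·275 - 0.255 = 0.0195C*, so C* = 0.0451/0.0195 = 2.32.

B* ≈ 275, H* ≈ 44.4, C* ≈ 2.32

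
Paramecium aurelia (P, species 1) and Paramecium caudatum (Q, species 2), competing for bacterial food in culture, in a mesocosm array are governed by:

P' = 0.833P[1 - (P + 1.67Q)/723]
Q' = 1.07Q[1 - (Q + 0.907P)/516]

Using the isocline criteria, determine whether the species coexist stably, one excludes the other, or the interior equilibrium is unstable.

unstable coexistence (outcome depends on initial conditions)

Compare the nullcline intercepts: K1/α12 = 723/1.67 = 433 < K2 = 516; K2/α21 = 516/0.907 = 569 < K1 = 723.
Since both are reversed, neither can invade when rare; the interior point is a saddle.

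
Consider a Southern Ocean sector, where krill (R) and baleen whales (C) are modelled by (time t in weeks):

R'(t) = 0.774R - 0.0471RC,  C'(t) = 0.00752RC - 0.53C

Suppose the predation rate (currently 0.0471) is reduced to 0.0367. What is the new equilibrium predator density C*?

C* ≈ 21.1

At the interior fixed point, setting dR/dt = 0 with R > 0 fixes C* = (prey growth rate)/(RC coefficient) — independent of the other coefficients.
With the change, C* = 0.774/0.0367 = 21.1; it rises from 16.4.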